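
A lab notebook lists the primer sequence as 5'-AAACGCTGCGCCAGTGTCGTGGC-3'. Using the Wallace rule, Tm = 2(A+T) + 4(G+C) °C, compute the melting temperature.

Base counts: T=4, A=4, G=8, C=7
A+T = 8, G+C = 15
Tm = 2×8 + 4×15 = 76°C

76°C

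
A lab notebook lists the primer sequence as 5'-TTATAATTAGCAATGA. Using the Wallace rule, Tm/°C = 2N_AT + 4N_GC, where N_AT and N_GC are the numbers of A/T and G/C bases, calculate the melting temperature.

38°C

Scanning the sequence gives G=2, T=6, C=1, A=7.
AT pairs contribute 13, GC pairs contribute 3.
Tm = 2(13) + 4(3) = 26 + 12 = 38°C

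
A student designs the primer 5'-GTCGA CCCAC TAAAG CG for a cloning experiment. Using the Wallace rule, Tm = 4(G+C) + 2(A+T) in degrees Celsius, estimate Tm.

Scanning the sequence gives C=6, A=5, G=4, T=2.
So N_AT = 7 and N_GC = 10.
Tm = 2×7 + 4×10 = 54°C

54°C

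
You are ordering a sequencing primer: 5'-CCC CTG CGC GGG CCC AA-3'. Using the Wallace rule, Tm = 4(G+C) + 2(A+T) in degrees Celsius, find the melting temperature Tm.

C=9, A=2, T=1, G=5
So N_AT = 3 and N_GC = 14.
Tm = 2(3) + 4(14) = 6 + 56 = 62°C

62°C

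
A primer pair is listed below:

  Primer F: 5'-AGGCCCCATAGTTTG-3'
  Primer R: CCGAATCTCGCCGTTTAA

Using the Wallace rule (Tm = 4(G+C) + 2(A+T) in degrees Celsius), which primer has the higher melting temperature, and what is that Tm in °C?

Primer R, 54°C

Primer F: A+T=7, G+C=8 → Tm = 2(7)+4(8) = 46°C
Primer R: A+T=9, G+C=9 → Tm = 2(9)+4(9) = 54°C
46°C vs 54°C → primer R is higher.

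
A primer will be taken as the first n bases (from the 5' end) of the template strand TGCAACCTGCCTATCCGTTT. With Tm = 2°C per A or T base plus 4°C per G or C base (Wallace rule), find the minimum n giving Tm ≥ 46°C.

First 14 bases: TGCAACCTGCCTAT → Tm = 42°C (< 46°C)
First 15 bases: TGCAACCTGCCTATC → Tm = 46°C (≥ 46°C)
Since every base adds ≥2°C, Tm only increases with n, so the threshold is first crossed at n = 15.

n = 15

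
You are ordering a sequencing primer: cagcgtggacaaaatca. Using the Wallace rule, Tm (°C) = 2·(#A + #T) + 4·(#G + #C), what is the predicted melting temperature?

Counting bases: T=2, C=4, G=4, A=7
So N_AT = 9 and N_GC = 8.
Tm = 2(9) + 4(8) = 18 + 32 = 50°C

50°C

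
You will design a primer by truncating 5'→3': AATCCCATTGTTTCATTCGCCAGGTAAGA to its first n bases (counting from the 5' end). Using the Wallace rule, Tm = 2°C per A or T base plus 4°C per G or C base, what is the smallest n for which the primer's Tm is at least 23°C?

n = 9

First 8 bases: AATCCCAT → Tm = 22°C (< 23°C)
First 9 bases: AATCCCATT → Tm = 24°C (≥ 23°C)
Each additional base adds 2°C (A/T) or 4°C (G/C), so Tm is non-decreasing in n; n = 9 is the first length to reach 23°C.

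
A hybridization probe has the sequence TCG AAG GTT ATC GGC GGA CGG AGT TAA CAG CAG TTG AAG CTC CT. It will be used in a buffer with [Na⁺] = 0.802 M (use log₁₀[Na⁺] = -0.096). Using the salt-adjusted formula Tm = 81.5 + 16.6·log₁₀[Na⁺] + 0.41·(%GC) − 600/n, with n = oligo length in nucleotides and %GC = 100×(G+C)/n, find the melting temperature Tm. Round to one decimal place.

87.7°C

Length n = 44. Scanning the sequence gives G=14, C=9, A=11, T=10.
G+C = 23, so %GC = 23/44 × 100 = 52.273%
Salt term: 16.6 × (-0.096) = -1.594
GC term: 0.41 × 52.273 = 21.432; length term: −600/44 = −13.636
Tm = 81.5 + (-1.594) + 21.432 − 13.636 = 87.702 → 87.7°C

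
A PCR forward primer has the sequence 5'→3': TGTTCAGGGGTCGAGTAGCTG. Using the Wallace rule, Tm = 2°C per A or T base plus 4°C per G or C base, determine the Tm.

G=9, C=3, T=6, A=3
A+T = 9, G+C = 12
Tm = 2×9 + 4×12 = 66°C

66°C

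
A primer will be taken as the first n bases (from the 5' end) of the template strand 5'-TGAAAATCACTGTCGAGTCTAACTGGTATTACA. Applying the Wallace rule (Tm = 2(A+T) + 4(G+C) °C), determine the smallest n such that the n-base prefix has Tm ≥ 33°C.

First 12 bases: TGAAAATCACTG → Tm = 32°C (< 33°C)
First 13 bases: TGAAAATCACTGT → Tm = 34°C (≥ 33°C)
Each additional base adds 2°C (A/T) or 4°C (G/C), so Tm is non-decreasing in n; n = 13 is the first length to reach 33°C.

n = 13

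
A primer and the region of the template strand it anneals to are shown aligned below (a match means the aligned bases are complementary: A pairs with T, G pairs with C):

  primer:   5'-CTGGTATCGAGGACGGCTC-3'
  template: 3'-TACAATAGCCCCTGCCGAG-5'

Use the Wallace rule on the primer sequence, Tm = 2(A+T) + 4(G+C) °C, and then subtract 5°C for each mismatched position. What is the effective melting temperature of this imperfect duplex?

Primer base counts: A=3, T=4, G=7, C=5 → A+T=7, G+C=12
Perfect-match Tm = 2(7) + 4(12) = 14 + 48 = 62°C
Mismatches (positions where the bases are not complementary): 3 (at positions 1, 4, 10)
Effective Tm = 62 − 3×5 = 62 − 15 = 47°C

47°C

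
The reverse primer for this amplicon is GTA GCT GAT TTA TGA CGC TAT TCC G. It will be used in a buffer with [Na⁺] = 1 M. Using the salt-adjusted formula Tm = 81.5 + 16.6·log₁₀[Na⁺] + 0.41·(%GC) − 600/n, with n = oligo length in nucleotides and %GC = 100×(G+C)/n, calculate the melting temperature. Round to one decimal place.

75.5°C

Length n = 25. G=6, A=5, T=9, C=5
G+C = 11, so %GC = 11/25 × 100 = 44%
Salt term: 16.6 × (0) = 0
GC term: 0.41 × 44 = 18.04; length term: −600/25 = −24
Tm = 81.5 + (0) + 18.04 − 24 = 75.54 → 75.5°C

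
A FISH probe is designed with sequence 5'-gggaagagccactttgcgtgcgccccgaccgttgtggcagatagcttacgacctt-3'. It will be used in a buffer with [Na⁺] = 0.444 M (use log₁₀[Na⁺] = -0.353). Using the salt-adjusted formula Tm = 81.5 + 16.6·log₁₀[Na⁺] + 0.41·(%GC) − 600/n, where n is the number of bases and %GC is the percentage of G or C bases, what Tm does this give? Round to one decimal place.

Length n = 55. Scanning the sequence gives C=16, A=10, G=17, T=12.
G+C = 33, so %GC = 33/55 × 100 = 60%
Salt term: 16.6 × (-0.353) = -5.86
GC term: 0.41 × 60 = 24.6; length term: −600/55 = −10.909
Tm = 81.5 + (-5.86) + 24.6 − 10.909 = 89.331 → 89.3°C

89.3°C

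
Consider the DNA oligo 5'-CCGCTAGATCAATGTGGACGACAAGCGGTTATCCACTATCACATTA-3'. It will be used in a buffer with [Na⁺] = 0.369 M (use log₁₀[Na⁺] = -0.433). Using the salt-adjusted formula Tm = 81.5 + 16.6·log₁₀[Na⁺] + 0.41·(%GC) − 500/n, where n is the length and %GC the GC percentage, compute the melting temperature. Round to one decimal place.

Length n = 46. Scanning the sequence gives A=14, C=12, G=9, T=11.
G+C = 21, so %GC = 21/46 × 100 = 45.652%
Salt term: 16.6 × (-0.433) = -7.188
GC term: 0.41 × 45.652 = 18.717; length term: −500/46 = −10.87
Tm = 81.5 + (-7.188) + 18.717 − 10.87 = 82.159 → 82.2°C

82.2°C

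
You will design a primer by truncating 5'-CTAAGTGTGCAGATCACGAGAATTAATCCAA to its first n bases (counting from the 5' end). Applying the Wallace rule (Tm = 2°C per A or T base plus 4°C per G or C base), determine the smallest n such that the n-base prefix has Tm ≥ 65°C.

n = 23

First 22 bases: CTAAGTGTGCAGATCACGAGAA → Tm = 64°C (< 65°C)
First 23 bases: CTAAGTGTGCAGATCACGAGAAT → Tm = 66°C (≥ 65°C)
Since every base adds ≥2°C, Tm only increases with n, so the threshold is first crossed at n = 23.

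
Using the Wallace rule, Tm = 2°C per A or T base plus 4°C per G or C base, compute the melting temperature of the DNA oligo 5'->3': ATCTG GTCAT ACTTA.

Base counts: A=4, G=2, T=6, C=3
A+T = 10, G+C = 5
Tm = 4·5 + 2·10 = 20 + 20 = 40°C

40°C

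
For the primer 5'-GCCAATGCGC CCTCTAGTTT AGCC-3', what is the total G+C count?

G=5, T=6, A=4, C=9
G+C = 5 + 9 = 14

14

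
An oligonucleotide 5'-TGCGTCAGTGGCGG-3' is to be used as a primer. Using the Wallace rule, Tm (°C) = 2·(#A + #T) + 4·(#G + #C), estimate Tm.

Base counts: G=7, T=3, A=1, C=3
AT pairs contribute 4, GC pairs contribute 10.
Tm = 2×4 + 4×10 = 48°C

48°C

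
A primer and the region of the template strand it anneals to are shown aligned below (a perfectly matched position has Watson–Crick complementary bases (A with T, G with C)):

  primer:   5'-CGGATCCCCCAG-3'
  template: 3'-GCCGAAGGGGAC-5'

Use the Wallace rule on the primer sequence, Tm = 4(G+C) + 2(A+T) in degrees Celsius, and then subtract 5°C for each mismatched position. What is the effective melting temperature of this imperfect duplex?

Primer base counts: A=2, T=1, G=3, C=6 → A+T=3, G+C=9
Perfect-match Tm = 2(3) + 4(9) = 6 + 36 = 42°C
Mismatches (positions where the bases are not complementary): 3 (at positions 4, 6, 11)
Effective Tm = 42 − 3×5 = 42 − 15 = 27°C

27°C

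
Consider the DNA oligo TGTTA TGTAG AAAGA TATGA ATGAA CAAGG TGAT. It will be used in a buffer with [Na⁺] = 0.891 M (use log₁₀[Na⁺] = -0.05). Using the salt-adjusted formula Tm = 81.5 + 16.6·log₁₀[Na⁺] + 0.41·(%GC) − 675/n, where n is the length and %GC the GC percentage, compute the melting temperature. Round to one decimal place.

Length n = 34. Counting bases: G=9, C=1, A=14, T=10
G+C = 10, so %GC = 10/34 × 100 = 29.412%
Salt term: 16.6 × (-0.05) = -0.83
GC term: 0.41 × 29.412 = 12.059; length term: −675/34 = −19.853
Tm = 81.5 + (-0.83) + 12.059 − 19.853 = 72.876 → 72.9°C

72.9°C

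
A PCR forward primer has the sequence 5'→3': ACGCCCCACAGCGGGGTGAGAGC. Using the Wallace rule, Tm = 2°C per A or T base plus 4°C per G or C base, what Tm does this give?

80°C

Counting bases: T=1, C=8, A=5, G=9
So N_AT = 6 and N_GC = 17.
Tm = 2(6) + 4(17) = 12 + 68 = 80°C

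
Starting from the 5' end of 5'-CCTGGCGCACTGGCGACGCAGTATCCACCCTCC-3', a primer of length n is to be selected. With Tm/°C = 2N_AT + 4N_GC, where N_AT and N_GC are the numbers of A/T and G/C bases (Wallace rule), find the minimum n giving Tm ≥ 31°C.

First 8 bases: CCTGGCGC → Tm = 30°C (< 31°C)
First 9 bases: CCTGGCGCA → Tm = 32°C (≥ 31°C)
Since every base adds ≥2°C, Tm only increases with n, so the threshold is first crossed at n = 9.

n = 9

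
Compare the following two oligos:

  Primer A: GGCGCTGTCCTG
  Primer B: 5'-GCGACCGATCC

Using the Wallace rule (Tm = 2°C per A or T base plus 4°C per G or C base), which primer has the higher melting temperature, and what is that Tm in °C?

Primer A, 42°C

Primer A: A+T=3, G+C=9 → Tm = 2(3)+4(9) = 42°C
Primer B: A+T=3, G+C=8 → Tm = 2(3)+4(8) = 38°C
42°C vs 38°C → primer A is higher.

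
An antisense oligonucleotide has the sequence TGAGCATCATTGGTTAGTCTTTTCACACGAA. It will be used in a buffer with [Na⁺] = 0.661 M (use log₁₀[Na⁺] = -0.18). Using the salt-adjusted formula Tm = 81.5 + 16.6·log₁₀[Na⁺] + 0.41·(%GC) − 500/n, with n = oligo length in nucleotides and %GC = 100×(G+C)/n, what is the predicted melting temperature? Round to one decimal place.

78.3°C

Length n = 31. C=6, T=11, A=8, G=6
G+C = 12, so %GC = 12/31 × 100 = 38.71%
Salt term: 16.6 × (-0.18) = -2.988
GC term: 0.41 × 38.71 = 15.871; length term: −500/31 = −16.129
Tm = 81.5 + (-2.988) + 15.871 − 16.129 = 78.254 → 78.3°C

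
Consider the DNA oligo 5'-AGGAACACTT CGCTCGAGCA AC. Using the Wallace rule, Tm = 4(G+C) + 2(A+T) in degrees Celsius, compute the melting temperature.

68°C

Counting bases: A=7, T=3, C=7, G=5
So N_AT = 10 and N_GC = 12.
Tm = 2×10 + 4×12 = 68°C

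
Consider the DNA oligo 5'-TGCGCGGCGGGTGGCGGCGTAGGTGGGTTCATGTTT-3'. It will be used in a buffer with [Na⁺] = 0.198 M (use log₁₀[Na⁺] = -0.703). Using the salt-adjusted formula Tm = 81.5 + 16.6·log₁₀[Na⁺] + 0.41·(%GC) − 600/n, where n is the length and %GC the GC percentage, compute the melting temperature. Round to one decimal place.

80.5°C

Length n = 36. T=10, G=18, A=2, C=6
G+C = 24, so %GC = 24/36 × 100 = 66.667%
Salt term: 16.6 × (-0.703) = -11.67
GC term: 0.41 × 66.667 = 27.333; length term: −600/36 = −16.667
Tm = 81.5 + (-11.67) + 27.333 − 16.667 = 80.496 → 80.5°C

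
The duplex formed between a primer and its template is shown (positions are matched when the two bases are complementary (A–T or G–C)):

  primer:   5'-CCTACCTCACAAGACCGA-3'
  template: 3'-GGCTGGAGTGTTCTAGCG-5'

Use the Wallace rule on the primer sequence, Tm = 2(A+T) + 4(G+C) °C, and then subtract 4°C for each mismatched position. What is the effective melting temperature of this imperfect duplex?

Primer base counts: A=6, T=2, G=2, C=8 → A+T=8, G+C=10
Perfect-match Tm = 2(8) + 4(10) = 16 + 40 = 56°C
Mismatches (positions where the bases are not complementary): 3 (at positions 3, 15, 18)
Effective Tm = 56 − 3×4 = 56 − 12 = 44°C

44°C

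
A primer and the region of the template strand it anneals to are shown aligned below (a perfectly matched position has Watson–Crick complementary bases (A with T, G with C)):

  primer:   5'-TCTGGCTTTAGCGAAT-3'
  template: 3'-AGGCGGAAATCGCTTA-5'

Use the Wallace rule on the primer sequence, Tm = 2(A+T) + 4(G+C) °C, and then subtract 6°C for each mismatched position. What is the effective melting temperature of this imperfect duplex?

Primer base counts: A=3, T=6, G=4, C=3 → A+T=9, G+C=7
Perfect-match Tm = 2(9) + 4(7) = 18 + 28 = 46°C
Mismatches (positions where the bases are not complementary): 2 (at positions 3, 5)
Effective Tm = 46 − 2×6 = 46 − 12 = 34°C

34°C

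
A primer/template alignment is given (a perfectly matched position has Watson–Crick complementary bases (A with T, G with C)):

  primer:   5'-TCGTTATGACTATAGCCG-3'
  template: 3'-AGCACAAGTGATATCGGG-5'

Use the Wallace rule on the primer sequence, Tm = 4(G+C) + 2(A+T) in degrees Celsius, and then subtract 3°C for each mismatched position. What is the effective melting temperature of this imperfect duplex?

Primer base counts: A=4, T=6, G=4, C=4 → A+T=10, G+C=8
Perfect-match Tm = 2(10) + 4(8) = 20 + 32 = 52°C
Mismatches (positions where the bases are not complementary): 4 (at positions 5, 6, 8, 18)
Effective Tm = 52 − 4×3 = 52 − 12 = 40°C

40°C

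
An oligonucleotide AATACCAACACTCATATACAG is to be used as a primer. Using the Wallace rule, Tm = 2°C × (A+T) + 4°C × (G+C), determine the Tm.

Scanning the sequence gives G=1, C=6, T=4, A=10.
A+T = 14, G+C = 7
Tm = 2×14 + 4×7 = 56°C

56°C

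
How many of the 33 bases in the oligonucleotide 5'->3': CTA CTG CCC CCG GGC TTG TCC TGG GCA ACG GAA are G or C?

22

Scanning the sequence gives C=12, T=6, G=10, A=5.
Total G or C: 10 + 12 = 22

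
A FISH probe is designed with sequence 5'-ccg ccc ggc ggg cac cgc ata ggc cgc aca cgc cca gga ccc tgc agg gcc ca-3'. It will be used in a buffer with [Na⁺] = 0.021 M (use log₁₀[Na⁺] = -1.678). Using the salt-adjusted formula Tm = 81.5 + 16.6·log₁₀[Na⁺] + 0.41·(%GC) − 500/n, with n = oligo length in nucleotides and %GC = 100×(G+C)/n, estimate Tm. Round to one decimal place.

76.7°C

Length n = 53. Scanning the sequence gives A=9, T=2, C=25, G=17.
G+C = 42, so %GC = 42/53 × 100 = 79.245%
Salt term: 16.6 × (-1.678) = -27.855
GC term: 0.41 × 79.245 = 32.49; length term: −500/53 = −9.434
Tm = 81.5 + (-27.855) + 32.49 − 9.434 = 76.701 → 76.7°C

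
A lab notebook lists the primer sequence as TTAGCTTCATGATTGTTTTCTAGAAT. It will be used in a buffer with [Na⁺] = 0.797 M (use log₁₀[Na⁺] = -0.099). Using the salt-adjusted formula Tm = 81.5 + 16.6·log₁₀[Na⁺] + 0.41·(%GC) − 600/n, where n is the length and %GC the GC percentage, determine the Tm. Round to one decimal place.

67.8°C

Length n = 26. Counting bases: A=6, G=4, C=3, T=13
G+C = 7, so %GC = 7/26 × 100 = 26.923%
Salt term: 16.6 × (-0.099) = -1.643
GC term: 0.41 × 26.923 = 11.038; length term: −600/26 = −23.077
Tm = 81.5 + (-1.643) + 11.038 − 23.077 = 67.818 → 67.8°C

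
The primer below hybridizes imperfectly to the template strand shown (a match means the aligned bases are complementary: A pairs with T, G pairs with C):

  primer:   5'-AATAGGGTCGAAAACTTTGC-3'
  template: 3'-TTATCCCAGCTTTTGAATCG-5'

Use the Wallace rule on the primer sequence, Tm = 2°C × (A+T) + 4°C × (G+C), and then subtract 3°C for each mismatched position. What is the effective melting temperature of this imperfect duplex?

53°C

Primer base counts: A=7, T=5, G=5, C=3 → A+T=12, G+C=8
Perfect-match Tm = 2(12) + 4(8) = 24 + 32 = 56°C
Mismatches (positions where the bases are not complementary): 1 (at position 18)
Effective Tm = 56 − 1×3 = 56 − 3 = 53°C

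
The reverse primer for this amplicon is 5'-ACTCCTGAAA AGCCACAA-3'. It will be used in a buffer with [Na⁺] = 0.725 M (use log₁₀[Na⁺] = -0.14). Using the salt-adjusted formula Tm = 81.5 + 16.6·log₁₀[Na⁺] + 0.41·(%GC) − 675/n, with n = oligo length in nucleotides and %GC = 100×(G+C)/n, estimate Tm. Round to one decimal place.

59.9°C

Length n = 18. Base counts: C=6, G=2, T=2, A=8
G+C = 8, so %GC = 8/18 × 100 = 44.444%
Salt term: 16.6 × (-0.14) = -2.324
GC term: 0.41 × 44.444 = 18.222; length term: −675/18 = −37.5
Tm = 81.5 + (-2.324) + 18.222 − 37.5 = 59.898 → 59.9°C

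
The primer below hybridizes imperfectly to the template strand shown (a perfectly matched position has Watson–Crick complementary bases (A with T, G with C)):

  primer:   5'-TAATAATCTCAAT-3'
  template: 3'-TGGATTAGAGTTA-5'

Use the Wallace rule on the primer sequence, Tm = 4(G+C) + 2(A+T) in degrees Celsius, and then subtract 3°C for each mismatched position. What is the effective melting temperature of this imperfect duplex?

21°C

Primer base counts: A=6, T=5, G=0, C=2 → A+T=11, G+C=2
Perfect-match Tm = 2(11) + 4(2) = 22 + 8 = 30°C
Mismatches (positions where the bases are not complementary): 3 (at positions 1, 2, 3)
Effective Tm = 30 − 3×3 = 30 − 9 = 21°C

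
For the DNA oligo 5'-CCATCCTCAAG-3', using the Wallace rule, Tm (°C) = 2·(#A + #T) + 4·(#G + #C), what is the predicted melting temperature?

Scanning the sequence gives A=3, T=2, C=5, G=1.
AT pairs contribute 5, GC pairs contribute 6.
Tm = 4·6 + 2·5 = 24 + 10 = 34°C

34°C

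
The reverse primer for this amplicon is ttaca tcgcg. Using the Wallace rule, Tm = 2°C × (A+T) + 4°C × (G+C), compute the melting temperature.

30°C

Counting bases: A=2, T=3, G=2, C=3
A+T = 5, G+C = 5
Tm = 2(5) + 4(5) = 10 + 20 = 30°C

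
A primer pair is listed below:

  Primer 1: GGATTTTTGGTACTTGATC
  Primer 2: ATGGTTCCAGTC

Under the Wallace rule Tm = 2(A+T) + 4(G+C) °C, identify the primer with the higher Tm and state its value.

Primer 1: A+T=12, G+C=7 → Tm = 2(12)+4(7) = 52°C
Primer 2: A+T=6, G+C=6 → Tm = 2(6)+4(6) = 36°C
52°C vs 36°C → primer 1 is higher.

Primer 1, 52°C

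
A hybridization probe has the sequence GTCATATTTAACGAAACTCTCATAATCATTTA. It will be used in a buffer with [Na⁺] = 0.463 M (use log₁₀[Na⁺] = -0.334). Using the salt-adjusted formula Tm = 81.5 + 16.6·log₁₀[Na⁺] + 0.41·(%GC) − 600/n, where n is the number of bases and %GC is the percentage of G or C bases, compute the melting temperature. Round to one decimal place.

Length n = 32. Base counts: G=2, A=12, C=6, T=12
G+C = 8, so %GC = 8/32 × 100 = 25%
Salt term: 16.6 × (-0.334) = -5.544
GC term: 0.41 × 25 = 10.25; length term: −600/32 = −18.75
Tm = 81.5 + (-5.544) + 10.25 − 18.75 = 67.456 → 67.5°C

67.5°C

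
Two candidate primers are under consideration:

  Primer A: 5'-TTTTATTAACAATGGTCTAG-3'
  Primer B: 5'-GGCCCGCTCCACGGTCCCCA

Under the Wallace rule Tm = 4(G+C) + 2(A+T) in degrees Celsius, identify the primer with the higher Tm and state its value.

Primer B, 72°C

Primer A: A+T=15, G+C=5 → Tm = 2(15)+4(5) = 50°C
Primer B: A+T=4, G+C=16 → Tm = 2(4)+4(16) = 72°C
50°C vs 72°C → primer B is higher.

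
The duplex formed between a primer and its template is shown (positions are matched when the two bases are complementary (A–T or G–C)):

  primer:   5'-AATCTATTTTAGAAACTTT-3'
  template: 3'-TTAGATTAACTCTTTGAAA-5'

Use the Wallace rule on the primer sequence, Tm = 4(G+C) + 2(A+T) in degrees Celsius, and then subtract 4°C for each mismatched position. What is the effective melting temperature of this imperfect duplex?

Primer base counts: A=7, T=9, G=1, C=2 → A+T=16, G+C=3
Perfect-match Tm = 2(16) + 4(3) = 32 + 12 = 44°C
Mismatches (positions where the bases are not complementary): 2 (at positions 7, 10)
Effective Tm = 44 − 2×4 = 44 − 8 = 36°C

36°C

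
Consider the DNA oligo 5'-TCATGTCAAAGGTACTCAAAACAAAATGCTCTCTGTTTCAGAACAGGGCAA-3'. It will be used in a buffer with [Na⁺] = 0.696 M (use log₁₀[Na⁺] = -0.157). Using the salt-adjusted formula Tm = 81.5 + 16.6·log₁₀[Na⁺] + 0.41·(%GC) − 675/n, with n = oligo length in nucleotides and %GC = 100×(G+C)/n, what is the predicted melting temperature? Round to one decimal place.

81.7°C

Length n = 51. Counting bases: A=19, T=12, C=11, G=9
G+C = 20, so %GC = 20/51 × 100 = 39.216%
Salt term: 16.6 × (-0.157) = -2.606
GC term: 0.41 × 39.216 = 16.079; length term: −675/51 = −13.235
Tm = 81.5 + (-2.606) + 16.079 − 13.235 = 81.738 → 81.7°C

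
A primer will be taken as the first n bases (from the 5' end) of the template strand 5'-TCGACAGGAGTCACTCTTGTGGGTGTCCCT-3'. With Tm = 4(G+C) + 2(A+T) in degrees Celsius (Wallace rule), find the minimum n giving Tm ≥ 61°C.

n = 21

First 20 bases: TCGACAGGAGTCACTCTTGT → Tm = 60°C (< 61°C)
First 21 bases: TCGACAGGAGTCACTCTTGTG → Tm = 64°C (≥ 61°C)
Each additional base adds 2°C (A/T) or 4°C (G/C), so Tm is non-decreasing in n; n = 21 is the first length to reach 61°C.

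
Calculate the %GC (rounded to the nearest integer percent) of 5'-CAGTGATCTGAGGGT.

53%

Scanning the sequence gives A=3, C=2, T=4, G=6.
G+C = 6 + 2 = 8 out of 15 bases
%GC = 8/15 × 100 = 53.33% ≈ 53%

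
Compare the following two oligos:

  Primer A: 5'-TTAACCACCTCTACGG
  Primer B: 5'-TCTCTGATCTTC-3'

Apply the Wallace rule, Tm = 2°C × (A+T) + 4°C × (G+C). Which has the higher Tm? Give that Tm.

Primer A: A+T=8, G+C=8 → Tm = 2(8)+4(8) = 48°C
Primer B: A+T=7, G+C=5 → Tm = 2(7)+4(5) = 34°C
48°C vs 34°C → primer A is higher.

Primer A, 48°C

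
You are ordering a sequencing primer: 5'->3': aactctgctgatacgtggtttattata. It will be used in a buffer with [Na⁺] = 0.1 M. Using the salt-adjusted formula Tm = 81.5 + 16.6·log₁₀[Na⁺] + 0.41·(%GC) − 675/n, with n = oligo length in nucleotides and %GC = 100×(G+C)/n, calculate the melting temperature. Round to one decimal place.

53.6°C

Length n = 27. Counting bases: T=11, G=5, A=7, C=4
G+C = 9, so %GC = 9/27 × 100 = 33.333%
Salt term: 16.6 × (-1) = -16.6
GC term: 0.41 × 33.333 = 13.667; length term: −675/27 = −25
Tm = 81.5 + (-16.6) + 13.667 − 25 = 53.567 → 53.6°C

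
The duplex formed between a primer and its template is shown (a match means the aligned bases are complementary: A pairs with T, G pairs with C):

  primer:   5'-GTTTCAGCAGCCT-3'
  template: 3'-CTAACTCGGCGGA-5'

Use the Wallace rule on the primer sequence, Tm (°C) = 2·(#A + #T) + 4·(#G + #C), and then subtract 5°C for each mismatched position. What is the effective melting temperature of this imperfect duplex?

25°C

Primer base counts: A=2, T=4, G=3, C=4 → A+T=6, G+C=7
Perfect-match Tm = 2(6) + 4(7) = 12 + 28 = 40°C
Mismatches (positions where the bases are not complementary): 3 (at positions 2, 5, 9)
Effective Tm = 40 − 3×5 = 40 − 15 = 25°C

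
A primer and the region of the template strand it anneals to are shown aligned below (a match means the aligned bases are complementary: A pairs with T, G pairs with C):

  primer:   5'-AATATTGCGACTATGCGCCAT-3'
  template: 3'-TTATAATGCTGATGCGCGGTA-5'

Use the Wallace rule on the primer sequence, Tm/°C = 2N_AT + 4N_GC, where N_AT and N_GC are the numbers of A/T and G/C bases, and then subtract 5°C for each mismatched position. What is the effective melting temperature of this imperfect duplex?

50°C

Primer base counts: A=6, T=6, G=4, C=5 → A+T=12, G+C=9
Perfect-match Tm = 2(12) + 4(9) = 24 + 36 = 60°C
Mismatches (positions where the bases are not complementary): 2 (at positions 7, 14)
Effective Tm = 60 − 2×5 = 60 − 10 = 50°C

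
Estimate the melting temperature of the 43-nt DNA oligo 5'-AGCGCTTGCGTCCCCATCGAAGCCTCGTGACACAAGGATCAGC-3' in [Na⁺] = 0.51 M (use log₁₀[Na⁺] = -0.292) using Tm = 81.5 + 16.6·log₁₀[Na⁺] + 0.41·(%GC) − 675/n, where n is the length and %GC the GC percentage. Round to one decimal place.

Length n = 43. Base counts: T=7, A=10, G=11, C=15
G+C = 26, so %GC = 26/43 × 100 = 60.465%
Salt term: 16.6 × (-0.292) = -4.847
GC term: 0.41 × 60.465 = 24.791; length term: −675/43 = −15.698
Tm = 81.5 + (-4.847) + 24.791 − 15.698 = 85.746 → 85.7°C

85.7°C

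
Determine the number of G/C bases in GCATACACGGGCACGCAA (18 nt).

Scanning the sequence gives A=6, T=1, C=6, G=5.
G+C = 5 + 6 = 11

11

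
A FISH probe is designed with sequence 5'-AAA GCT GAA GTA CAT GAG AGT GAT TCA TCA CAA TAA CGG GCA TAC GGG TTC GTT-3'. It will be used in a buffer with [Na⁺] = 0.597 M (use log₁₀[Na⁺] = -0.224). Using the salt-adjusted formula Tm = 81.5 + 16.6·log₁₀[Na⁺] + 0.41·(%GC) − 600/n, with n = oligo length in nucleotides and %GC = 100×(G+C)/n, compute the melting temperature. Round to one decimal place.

84.1°C

Length n = 54. Scanning the sequence gives T=13, G=14, C=9, A=18.
G+C = 23, so %GC = 23/54 × 100 = 42.593%
Salt term: 16.6 × (-0.224) = -3.718
GC term: 0.41 × 42.593 = 17.463; length term: −600/54 = −11.111
Tm = 81.5 + (-3.718) + 17.463 − 11.111 = 84.134 → 84.1°C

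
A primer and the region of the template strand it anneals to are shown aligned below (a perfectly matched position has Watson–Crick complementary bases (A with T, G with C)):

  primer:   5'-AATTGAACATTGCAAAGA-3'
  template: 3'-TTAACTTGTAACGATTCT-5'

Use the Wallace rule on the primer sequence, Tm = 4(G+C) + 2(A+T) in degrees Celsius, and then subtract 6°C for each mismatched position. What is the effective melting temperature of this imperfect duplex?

40°C

Primer base counts: A=9, T=4, G=3, C=2 → A+T=13, G+C=5
Perfect-match Tm = 2(13) + 4(5) = 26 + 20 = 46°C
Mismatches (positions where the bases are not complementary): 1 (at position 14)
Effective Tm = 46 − 1×6 = 46 − 6 = 40°C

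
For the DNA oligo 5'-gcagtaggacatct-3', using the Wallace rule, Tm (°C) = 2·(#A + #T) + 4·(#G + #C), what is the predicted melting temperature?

Base counts: G=4, T=3, C=3, A=4
So N_AT = 7 and N_GC = 7.
Tm = 4·7 + 2·7 = 28 + 14 = 42°C

42°C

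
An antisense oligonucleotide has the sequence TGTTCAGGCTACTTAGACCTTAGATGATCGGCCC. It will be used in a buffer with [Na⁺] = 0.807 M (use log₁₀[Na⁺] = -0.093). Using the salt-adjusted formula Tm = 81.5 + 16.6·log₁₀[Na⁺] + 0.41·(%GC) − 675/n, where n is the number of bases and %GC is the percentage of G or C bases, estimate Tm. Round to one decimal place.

80.6°C

Length n = 34. C=9, A=7, G=8, T=10
G+C = 17, so %GC = 17/34 × 100 = 50%
Salt term: 16.6 × (-0.093) = -1.544
GC term: 0.41 × 50 = 20.5; length term: −675/34 = −19.853
Tm = 81.5 + (-1.544) + 20.5 − 19.853 = 80.603 → 80.6°C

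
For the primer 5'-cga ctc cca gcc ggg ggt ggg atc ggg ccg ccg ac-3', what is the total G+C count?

Base counts: A=4, T=3, C=13, G=15
Total G or C: 15 + 13 = 28

28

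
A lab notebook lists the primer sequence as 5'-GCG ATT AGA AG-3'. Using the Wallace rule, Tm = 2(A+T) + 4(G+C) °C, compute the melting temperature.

32°C

C=1, G=4, A=4, T=2
So N_AT = 6 and N_GC = 5.
Tm = 4·5 + 2·6 = 20 + 12 = 32°C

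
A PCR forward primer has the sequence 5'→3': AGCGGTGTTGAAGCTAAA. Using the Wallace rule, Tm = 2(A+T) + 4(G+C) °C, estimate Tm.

52°C

Scanning the sequence gives A=6, C=2, T=4, G=6.
AT pairs contribute 10, GC pairs contribute 8.
Tm = 2×10 + 4×8 = 52°C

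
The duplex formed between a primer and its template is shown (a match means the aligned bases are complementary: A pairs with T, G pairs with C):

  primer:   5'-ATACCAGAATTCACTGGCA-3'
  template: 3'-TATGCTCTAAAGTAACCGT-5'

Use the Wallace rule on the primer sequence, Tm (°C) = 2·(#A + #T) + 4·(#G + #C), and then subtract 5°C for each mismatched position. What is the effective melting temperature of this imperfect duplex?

Primer base counts: A=7, T=4, G=3, C=5 → A+T=11, G+C=8
Perfect-match Tm = 2(11) + 4(8) = 22 + 32 = 54°C
Mismatches (positions where the bases are not complementary): 3 (at positions 5, 9, 14)
Effective Tm = 54 − 3×5 = 54 − 15 = 39°C

39°C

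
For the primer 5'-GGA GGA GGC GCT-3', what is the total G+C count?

C=2, G=7, T=1, A=2
Total G or C: 7 + 2 = 9

9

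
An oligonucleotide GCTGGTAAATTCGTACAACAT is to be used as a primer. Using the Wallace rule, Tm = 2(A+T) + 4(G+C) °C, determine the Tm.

58°C

Base counts: C=4, A=7, G=4, T=6
So N_AT = 13 and N_GC = 8.
Tm = 4·8 + 2·13 = 32 + 26 = 58°C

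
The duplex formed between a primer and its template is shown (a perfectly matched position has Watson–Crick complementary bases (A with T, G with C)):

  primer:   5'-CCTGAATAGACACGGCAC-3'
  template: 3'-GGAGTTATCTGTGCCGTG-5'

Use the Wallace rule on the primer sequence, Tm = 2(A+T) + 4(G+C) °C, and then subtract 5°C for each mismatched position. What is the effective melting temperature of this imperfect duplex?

51°C

Primer base counts: A=6, T=2, G=4, C=6 → A+T=8, G+C=10
Perfect-match Tm = 2(8) + 4(10) = 16 + 40 = 56°C
Mismatches (positions where the bases are not complementary): 1 (at position 4)
Effective Tm = 56 − 1×5 = 56 − 5 = 51°C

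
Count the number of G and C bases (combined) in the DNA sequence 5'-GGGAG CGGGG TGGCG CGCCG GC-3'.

Counting bases: T=1, A=1, G=14, C=6
G+C = 14 + 6 = 20

20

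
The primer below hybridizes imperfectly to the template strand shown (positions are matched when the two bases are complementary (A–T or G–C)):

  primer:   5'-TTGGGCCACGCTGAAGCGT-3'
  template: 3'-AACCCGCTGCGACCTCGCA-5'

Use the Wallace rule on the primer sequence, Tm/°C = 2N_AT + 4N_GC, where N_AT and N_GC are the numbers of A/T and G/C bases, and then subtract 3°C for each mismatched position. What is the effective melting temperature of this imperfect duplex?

56°C

Primer base counts: A=3, T=4, G=7, C=5 → A+T=7, G+C=12
Perfect-match Tm = 2(7) + 4(12) = 14 + 48 = 62°C
Mismatches (positions where the bases are not complementary): 2 (at positions 7, 14)
Effective Tm = 62 − 2×3 = 62 − 6 = 56°C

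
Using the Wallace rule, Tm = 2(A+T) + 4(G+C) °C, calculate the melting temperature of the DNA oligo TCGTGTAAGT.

Base counts: A=2, C=1, G=3, T=4
A+T = 6, G+C = 4
Tm = 2×6 + 4×4 = 28°C

28°C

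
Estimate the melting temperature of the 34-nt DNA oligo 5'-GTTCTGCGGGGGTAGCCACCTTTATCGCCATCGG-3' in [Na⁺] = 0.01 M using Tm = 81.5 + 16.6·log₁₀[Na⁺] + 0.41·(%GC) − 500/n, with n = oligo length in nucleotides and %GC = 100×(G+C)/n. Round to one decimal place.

58.9°C

Length n = 34. Counting bases: A=4, G=11, C=10, T=9
G+C = 21, so %GC = 21/34 × 100 = 61.765%
Salt term: 16.6 × (-2) = -33.2
GC term: 0.41 × 61.765 = 25.324; length term: −500/34 = −14.706
Tm = 81.5 + (-33.2) + 25.324 − 14.706 = 58.918 → 58.9°C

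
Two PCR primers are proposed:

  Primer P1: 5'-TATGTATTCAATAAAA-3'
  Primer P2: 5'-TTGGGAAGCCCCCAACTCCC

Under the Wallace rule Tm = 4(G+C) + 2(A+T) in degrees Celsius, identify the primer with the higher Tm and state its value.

Primer P2, 66°C

Primer P1: A+T=14, G+C=2 → Tm = 2(14)+4(2) = 36°C
Primer P2: A+T=7, G+C=13 → Tm = 2(7)+4(13) = 66°C
36°C vs 66°C → primer P2 is higher.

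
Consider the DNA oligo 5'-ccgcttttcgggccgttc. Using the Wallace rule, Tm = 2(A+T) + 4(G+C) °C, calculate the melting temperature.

60°C

Base counts: G=5, T=6, C=7, A=0
So N_AT = 6 and N_GC = 12.
Tm = 2(6) + 4(12) = 12 + 48 = 60°C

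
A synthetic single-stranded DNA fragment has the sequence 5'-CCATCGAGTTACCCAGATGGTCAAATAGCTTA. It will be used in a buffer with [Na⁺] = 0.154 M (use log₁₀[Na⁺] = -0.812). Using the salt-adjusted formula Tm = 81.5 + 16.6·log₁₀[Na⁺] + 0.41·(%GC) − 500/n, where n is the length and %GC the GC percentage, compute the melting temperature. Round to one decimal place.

Length n = 32. Counting bases: G=6, C=8, T=8, A=10
G+C = 14, so %GC = 14/32 × 100 = 43.75%
Salt term: 16.6 × (-0.812) = -13.479
GC term: 0.41 × 43.75 = 17.938; length term: −500/32 = −15.625
Tm = 81.5 + (-13.479) + 17.938 − 15.625 = 70.334 → 70.3°C

70.3°C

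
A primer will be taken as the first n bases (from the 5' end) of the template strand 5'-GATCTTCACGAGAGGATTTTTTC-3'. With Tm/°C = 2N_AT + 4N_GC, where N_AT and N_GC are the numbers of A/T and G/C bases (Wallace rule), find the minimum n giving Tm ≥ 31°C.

n = 11

First 10 bases: GATCTTCACG → Tm = 30°C (< 31°C)
First 11 bases: GATCTTCACGA → Tm = 32°C (≥ 31°C)
Each additional base adds 2°C (A/T) or 4°C (G/C), so Tm is non-decreasing in n; n = 11 is the first length to reach 31°C.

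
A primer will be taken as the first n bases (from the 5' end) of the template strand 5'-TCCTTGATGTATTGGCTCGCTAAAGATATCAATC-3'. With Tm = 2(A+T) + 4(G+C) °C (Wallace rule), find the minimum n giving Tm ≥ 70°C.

n = 25

First 24 bases: TCCTTGATGTATTGGCTCGCTAAA → Tm = 68°C (< 70°C)
First 25 bases: TCCTTGATGTATTGGCTCGCTAAAG → Tm = 72°C (≥ 70°C)
Since every base adds ≥2°C, Tm only increases with n, so the threshold is first crossed at n = 25.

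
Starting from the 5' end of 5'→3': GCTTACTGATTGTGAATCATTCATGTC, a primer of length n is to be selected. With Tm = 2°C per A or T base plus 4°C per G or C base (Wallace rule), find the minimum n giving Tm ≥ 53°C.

First 19 bases: GCTTACTGATTGTGAATCA → Tm = 52°C (< 53°C)
First 20 bases: GCTTACTGATTGTGAATCAT → Tm = 54°C (≥ 53°C)
Each additional base adds 2°C (A/T) or 4°C (G/C), so Tm is non-decreasing in n; n = 20 is the first length to reach 53°C.

n = 20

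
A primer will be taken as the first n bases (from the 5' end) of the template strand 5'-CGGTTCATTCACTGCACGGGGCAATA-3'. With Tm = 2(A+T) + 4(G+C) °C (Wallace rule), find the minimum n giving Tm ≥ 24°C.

n = 8

First 7 bases: CGGTTCA → Tm = 22°C (< 24°C)
First 8 bases: CGGTTCAT → Tm = 24°C (≥ 24°C)
Since every base adds ≥2°C, Tm only increases with n, so the threshold is first crossed at n = 8.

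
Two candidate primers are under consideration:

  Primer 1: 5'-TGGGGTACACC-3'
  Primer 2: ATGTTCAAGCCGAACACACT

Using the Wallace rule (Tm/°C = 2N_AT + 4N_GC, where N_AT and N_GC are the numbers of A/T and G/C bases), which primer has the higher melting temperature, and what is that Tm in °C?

Primer 2, 58°C

Primer 1: A+T=4, G+C=7 → Tm = 2(4)+4(7) = 36°C
Primer 2: A+T=11, G+C=9 → Tm = 2(11)+4(9) = 58°C
36°C vs 58°C → primer 2 is higher.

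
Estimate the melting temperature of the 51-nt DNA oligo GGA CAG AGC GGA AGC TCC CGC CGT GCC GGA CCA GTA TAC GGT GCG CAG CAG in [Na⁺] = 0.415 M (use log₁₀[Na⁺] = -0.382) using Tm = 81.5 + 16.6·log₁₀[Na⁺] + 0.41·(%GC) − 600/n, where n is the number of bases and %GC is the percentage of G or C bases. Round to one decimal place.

Length n = 51. Scanning the sequence gives C=16, A=11, G=19, T=5.
G+C = 35, so %GC = 35/51 × 100 = 68.627%
Salt term: 16.6 × (-0.382) = -6.341
GC term: 0.41 × 68.627 = 28.137; length term: −600/51 = −11.765
Tm = 81.5 + (-6.341) + 28.137 − 11.765 = 91.531 → 91.5°C

91.5°C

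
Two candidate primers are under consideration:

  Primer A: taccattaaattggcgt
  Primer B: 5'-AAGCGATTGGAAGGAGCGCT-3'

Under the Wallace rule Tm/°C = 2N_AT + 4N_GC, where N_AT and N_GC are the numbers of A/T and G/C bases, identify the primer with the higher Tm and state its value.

Primer A: A+T=11, G+C=6 → Tm = 2(11)+4(6) = 46°C
Primer B: A+T=9, G+C=11 → Tm = 2(9)+4(11) = 62°C
46°C vs 62°C → primer B is higher.

Primer B, 62°C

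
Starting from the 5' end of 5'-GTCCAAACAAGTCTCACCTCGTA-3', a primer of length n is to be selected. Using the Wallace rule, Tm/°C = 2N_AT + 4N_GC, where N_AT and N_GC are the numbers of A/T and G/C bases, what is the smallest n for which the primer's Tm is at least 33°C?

n = 12

First 11 bases: GTCCAAACAAG → Tm = 32°C (< 33°C)
First 12 bases: GTCCAAACAAGT → Tm = 34°C (≥ 33°C)
Each additional base adds 2°C (A/T) or 4°C (G/C), so Tm is non-decreasing in n; n = 12 is the first length to reach 33°C.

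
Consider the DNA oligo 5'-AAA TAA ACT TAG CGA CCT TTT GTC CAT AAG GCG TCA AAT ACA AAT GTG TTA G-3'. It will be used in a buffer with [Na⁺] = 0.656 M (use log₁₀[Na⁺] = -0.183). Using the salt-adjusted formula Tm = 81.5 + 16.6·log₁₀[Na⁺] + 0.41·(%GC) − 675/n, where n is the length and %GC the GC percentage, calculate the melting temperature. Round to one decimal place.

Length n = 52. Scanning the sequence gives T=15, G=9, C=9, A=19.
G+C = 18, so %GC = 18/52 × 100 = 34.615%
Salt term: 16.6 × (-0.183) = -3.038
GC term: 0.41 × 34.615 = 14.192; length term: −675/52 = −12.981
Tm = 81.5 + (-3.038) + 14.192 − 12.981 = 79.673 → 79.7°C

79.7°C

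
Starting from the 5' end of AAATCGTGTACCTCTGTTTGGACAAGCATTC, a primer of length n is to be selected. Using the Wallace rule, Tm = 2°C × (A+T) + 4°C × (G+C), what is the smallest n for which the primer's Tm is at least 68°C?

First 23 bases: AAATCGTGTACCTCTGTTTGGAC → Tm = 66°C (< 68°C)
First 24 bases: AAATCGTGTACCTCTGTTTGGACA → Tm = 68°C (≥ 68°C)
Since every base adds ≥2°C, Tm only increases with n, so the threshold is first crossed at n = 24.

n = 24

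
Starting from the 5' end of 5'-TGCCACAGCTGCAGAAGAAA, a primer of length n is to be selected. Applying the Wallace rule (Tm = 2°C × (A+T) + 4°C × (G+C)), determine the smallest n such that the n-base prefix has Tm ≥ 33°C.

n = 11

First 10 bases: TGCCACAGCT → Tm = 32°C (< 33°C)
First 11 bases: TGCCACAGCTG → Tm = 36°C (≥ 33°C)
Since every base adds ≥2°C, Tm only increases with n, so the threshold is first crossed at n = 11.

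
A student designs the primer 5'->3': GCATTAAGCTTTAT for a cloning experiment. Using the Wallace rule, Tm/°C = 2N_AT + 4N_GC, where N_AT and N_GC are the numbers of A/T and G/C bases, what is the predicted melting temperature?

C=2, T=6, G=2, A=4
AT pairs contribute 10, GC pairs contribute 4.
Tm = 2(10) + 4(4) = 20 + 16 = 36°C

36°C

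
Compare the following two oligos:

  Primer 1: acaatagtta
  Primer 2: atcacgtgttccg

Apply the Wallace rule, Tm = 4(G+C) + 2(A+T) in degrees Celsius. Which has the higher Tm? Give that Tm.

Primer 1: A+T=8, G+C=2 → Tm = 2(8)+4(2) = 24°C
Primer 2: A+T=6, G+C=7 → Tm = 2(6)+4(7) = 40°C
24°C vs 40°C → primer 2 is higher.

Primer 2, 40°C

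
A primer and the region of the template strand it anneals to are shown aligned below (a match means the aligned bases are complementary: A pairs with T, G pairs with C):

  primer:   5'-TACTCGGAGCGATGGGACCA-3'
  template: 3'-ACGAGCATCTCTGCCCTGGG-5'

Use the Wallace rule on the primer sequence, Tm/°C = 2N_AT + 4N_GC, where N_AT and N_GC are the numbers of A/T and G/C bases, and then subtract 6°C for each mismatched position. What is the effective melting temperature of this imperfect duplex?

Primer base counts: A=5, T=3, G=7, C=5 → A+T=8, G+C=12
Perfect-match Tm = 2(8) + 4(12) = 16 + 48 = 64°C
Mismatches (positions where the bases are not complementary): 5 (at positions 2, 7, 10, 13, 20)
Effective Tm = 64 − 5×6 = 64 − 30 = 34°C

34°C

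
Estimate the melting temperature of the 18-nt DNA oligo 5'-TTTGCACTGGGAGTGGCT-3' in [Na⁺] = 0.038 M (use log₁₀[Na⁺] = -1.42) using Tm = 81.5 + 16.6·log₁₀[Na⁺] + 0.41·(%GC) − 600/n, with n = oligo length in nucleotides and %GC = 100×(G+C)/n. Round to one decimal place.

47.4°C

Length n = 18. Base counts: C=3, G=7, A=2, T=6
G+C = 10, so %GC = 10/18 × 100 = 55.556%
Salt term: 16.6 × (-1.42) = -23.572
GC term: 0.41 × 55.556 = 22.778; length term: −600/18 = −33.333
Tm = 81.5 + (-23.572) + 22.778 − 33.333 = 47.373 → 47.4°C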